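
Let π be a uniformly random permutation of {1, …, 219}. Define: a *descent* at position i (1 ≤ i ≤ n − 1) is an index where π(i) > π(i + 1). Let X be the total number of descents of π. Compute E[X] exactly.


Write X = Σ X_I over i = 1, …, 218, with X_I the indicator of one descent.
There are 218 indicators.
For each fixed i, the pair (π(i), π(i+1)) is a uniformly random ordered pair of distinct values from {1, …, 219}; by symmetry P[π(i) > π(i+1)] = 1/2.
By linearity: E[X] = 218 · (1/2) = (219 − 1) · (1/2) = 109 ≈ 109.000.

E[X] = 109 = 109.000.


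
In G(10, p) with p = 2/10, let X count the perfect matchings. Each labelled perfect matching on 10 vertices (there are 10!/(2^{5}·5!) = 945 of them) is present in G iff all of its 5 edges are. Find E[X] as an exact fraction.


K_10 has 10!/(2^{5}·5!) = 945 labelled perfect matchings.
For each such perfect matching H, let X_H = 1 if all 5 edges of H are present in G. Then P[X_H = 1] = p^{5} = (1/5)^{5} = 1/3125.
Summing the indicators: E[X] = Σ_H E[X_H] = 945 · p^{5} = 945 · 1/3125 = 189/625.
Numerically: E[X] ≈ 0.3024.

E[X] = 945 · (1/5)^{5} = 189/625 ≈ 0.3024.


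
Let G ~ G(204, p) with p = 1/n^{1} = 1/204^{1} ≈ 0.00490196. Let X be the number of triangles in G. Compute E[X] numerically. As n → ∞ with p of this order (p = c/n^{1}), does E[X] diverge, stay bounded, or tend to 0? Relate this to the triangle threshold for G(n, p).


Number of potential triangles: C(204, 3) = 1394204.
Each occurs with probability p³ ≈ (0.00490196)³ ≈ 1.17790292e-07.
By linearity: E[X] = C(204, 3)·p³ ≈ 1394204 · 1.17790292e-07 ≈ 0.164224.
Here α = 1, so p = 1/n is exactly at the triangle threshold p ~ 1/n. Asymptotically E[X] → c³/6 = 1³/6 = 1/6 ≈ 0.166667, a bounded constant. In this regime the triangle count is asymptotically Poisson(c³/6).

E[X] ≈ 0.164224; in regime p = Θ(1/n^{1}) E[X] stays bounded (at the triangle threshold p ~ 1/n).


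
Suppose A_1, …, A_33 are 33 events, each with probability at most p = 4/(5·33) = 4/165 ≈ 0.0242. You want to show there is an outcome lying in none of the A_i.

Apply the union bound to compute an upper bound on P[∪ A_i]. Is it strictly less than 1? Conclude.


Union bound: P[∪_{i=1}^{33} A_i] ≤ Σ_i P[A_i] ≤ 33·p = 33·(4/165) = 4/5.
Numerically: 4/5 ≈ 0.8000.
Is 4/5 < 1? YES.
Since P[∪ A_i] ≤ 4/5 < 1, the complement has P[∩ A_i^c] ≥ 1 − 4/5 = 1/5 > 0, so some outcome avoids every A_i.

33·p = 4/5 ≈ 0.8000; existence CERTIFIED by the union bound.


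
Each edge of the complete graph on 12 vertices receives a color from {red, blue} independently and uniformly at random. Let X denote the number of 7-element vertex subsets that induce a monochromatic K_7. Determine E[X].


Let X = Σ_S X_S over the C(12, 7) = 792 subsets S of size 7, where X_S = 1 if the K_7 on S is monochromatic.
For a fixed S, the K_7 on S has C(7, 2) = 21 edges. P[all 21 edges red] = (1/2)^21, and likewise for blue, so P[monochromatic] = 2·(1/2)^21 = 2^{1 − 21} = 1/1048576.
By linearity of expectation: E[X] = C(12, 7) · 2^{1 − 21} = 792 · 1/1048576 = 99/131072.
Numerically: E[X] ≈ 0.0008.

E[X] = C(12,7)·2^(1−C(7,2)) = 99/131072 ≈ 0.0008.


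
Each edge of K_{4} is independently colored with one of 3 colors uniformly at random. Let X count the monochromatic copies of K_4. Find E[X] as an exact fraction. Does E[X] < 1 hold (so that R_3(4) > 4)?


E[X] = C(4, 4) · 3^{1 − 6} = 1 · 3^{−5} = 1/243.
As a reduced fraction: E[X] = 1/243 ≈ 0.00412.
Is E[X] < 1? YES.
Since E[X] < 1, there exists a 3-coloring of K_{4} with no monochromatic K_4; hence R_3(4) > 4.

E[X] = 1/243 ≈ 0.00412; E[X] < 1, so R_3(4) > 4.


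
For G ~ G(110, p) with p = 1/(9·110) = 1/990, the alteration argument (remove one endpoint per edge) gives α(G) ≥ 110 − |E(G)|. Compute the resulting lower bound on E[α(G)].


E[|E(G)|] = C(110, 2)·p = 5995 · (1/990) = 109/18.
E[α(G)] ≥ n − E[|E(G)|] = 110 − 109/18 = 1871/18.
Numerically: ≈ 103.94444.
(This is only a lower bound; the true E[α(G)] may be larger.)

E[α(G)] ≥ 1871/18 ≈ 103.94444.


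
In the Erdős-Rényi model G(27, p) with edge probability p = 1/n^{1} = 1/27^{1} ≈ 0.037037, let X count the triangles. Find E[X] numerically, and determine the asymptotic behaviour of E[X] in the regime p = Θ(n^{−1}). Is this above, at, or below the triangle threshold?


Number of potential triangles: C(27, 3) = 2925.
Each occurs with probability p³ ≈ (0.037037)³ ≈ 5.0805263e-05.
By linearity: E[X] = C(27, 3)·p³ ≈ 2925 · 5.0805263e-05 ≈ 0.14861.
Here α = 1, so p = 1/n is exactly at the triangle threshold p ~ 1/n. Asymptotically E[X] → c³/6 = 1³/6 = 1/6 ≈ 0.16667, a bounded constant. In this regime the triangle count is asymptotically Poisson(c³/6).

E[X] ≈ 0.14861; in regime p = Θ(1/n^{1}) E[X] stays bounded (at the triangle threshold p ~ 1/n).


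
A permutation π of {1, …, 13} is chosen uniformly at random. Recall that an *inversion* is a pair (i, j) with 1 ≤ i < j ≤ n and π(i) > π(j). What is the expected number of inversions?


Write X = Σ X_I over the C(13, 2) = 78 pairs i < j, with X_I the indicator of one inversion.
There are 78 indicators.
For each fixed pair i < j, the values π(i) and π(j) are two distinct elements of {1, …, 13} in uniformly random order; by symmetry P[π(i) > π(j)] = 1/2.
By linearity: E[X] = 78 · (1/2) = C(13, 2) · (1/2) = 78/2 = 39 ≈ 39.00000.

E[X] = 39 = 39.00000.


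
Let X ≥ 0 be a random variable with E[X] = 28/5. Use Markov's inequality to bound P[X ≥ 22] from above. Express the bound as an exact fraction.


μ = E[X] = 28/5, a = 22.
Markov: P[X ≥ 22] ≤ μ/a = (28/5)/22 = 14/55.
Numerically: ≈ 0.254545.
(Since a = 22 > μ = 5.600000, the bound 14/55 is < 1 and informative.)

P[X ≥ 22] ≤ 14/55 ≈ 0.254545.


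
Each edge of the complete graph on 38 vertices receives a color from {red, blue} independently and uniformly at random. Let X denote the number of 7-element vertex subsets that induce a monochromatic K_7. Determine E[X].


Let X = Σ_S X_S over the C(38, 7) = 12620256 subsets S of size 7, where X_S = 1 if the K_7 on S is monochromatic.
For a fixed S, the K_7 on S has C(7, 2) = 21 edges. P[all 21 edges red] = (1/2)^21, and likewise for blue, so P[monochromatic] = 2·(1/2)^21 = 2^{1 − 21} = 1/1048576.
By linearity: E[X] = C(38, 7) · 2^{1 − 21} = 12620256 · 1/1048576 = 394383/32768.
Numerically: E[X] ≈ 12.03561.

E[X] = C(38,7)·2^(1−C(7,2)) = 394383/32768 ≈ 12.03561.


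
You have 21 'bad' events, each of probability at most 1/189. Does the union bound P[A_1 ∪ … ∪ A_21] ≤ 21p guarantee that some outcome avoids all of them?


Union bound: P[∪_{i=1}^{21} A_i] ≤ Σ_i P[A_i] ≤ 21·p = 21·(1/189) = 1/9.
Numerically: 1/9 ≈ 0.111111.
Is 1/9 < 1? YES.
Since P[∪ A_i] ≤ 1/9 < 1, the complement has P[∩ A_i^c] ≥ 1 − 1/9 = 8/9 > 0, so some outcome avoids every A_i.

21·p = 1/9 ≈ 0.111111; existence CERTIFIED by the union bound.


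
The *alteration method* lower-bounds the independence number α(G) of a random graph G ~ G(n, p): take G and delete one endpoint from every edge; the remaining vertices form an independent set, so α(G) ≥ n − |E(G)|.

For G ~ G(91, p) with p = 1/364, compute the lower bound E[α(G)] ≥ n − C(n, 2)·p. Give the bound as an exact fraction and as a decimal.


E[|E(G)|] = C(91, 2)·p = 4095 · (1/364) = 45/4.
E[α(G)] ≥ n − E[|E(G)|] = 91 − 45/4 = 319/4.
Numerically: ≈ 79.75000.
(This is only a lower bound; the true E[α(G)] may be larger.)

E[α(G)] ≥ 319/4 ≈ 79.75000.


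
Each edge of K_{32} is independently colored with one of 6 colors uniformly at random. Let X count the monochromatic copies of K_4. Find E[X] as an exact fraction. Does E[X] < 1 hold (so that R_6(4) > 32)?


E[X] = C(32, 4) · 6^{1 − 6} = 35960 · 6^{−5} = 35960/7776.
As a reduced fraction: E[X] = 4495/972 ≈ 4.624.
Is E[X] < 1? NO.
Since E[X] ≥ 1, the first-moment bound is inconclusive at n = 32; it does NOT by itself certify R_6(4) > 32.

E[X] = 4495/972 ≈ 4.624; E[X] ≥ 1; first-moment method inconclusive here.


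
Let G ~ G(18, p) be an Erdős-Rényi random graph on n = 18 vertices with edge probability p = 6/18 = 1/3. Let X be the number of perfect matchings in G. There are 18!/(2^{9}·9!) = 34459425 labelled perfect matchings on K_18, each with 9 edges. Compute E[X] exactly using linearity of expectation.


K_18 has 18!/(2^{9}·9!) = 34459425 labelled perfect matchings.
For each such perfect matching H, let X_H = 1 if all 9 edges of H are present in G. Then P[X_H = 1] = p^{9} = (1/3)^{9} = 1/19683.
By linearity of expectation: E[X] = Σ_H E[X_H] = 34459425 · p^{9} = 34459425 · 1/19683 = 425425/243.
Numerically: E[X] ≈ 1751.

E[X] = 34459425 · (1/3)^{9} = 425425/243 ≈ 1751.


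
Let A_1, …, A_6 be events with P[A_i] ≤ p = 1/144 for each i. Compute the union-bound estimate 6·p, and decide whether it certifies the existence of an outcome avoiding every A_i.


Union bound: P[∪_{i=1}^{6} A_i] ≤ Σ_i P[A_i] ≤ 6·p = 6·(1/144) = 1/24.
Numerically: 1/24 ≈ 0.0417.
Is 1/24 < 1? YES.
Since P[∪ A_i] ≤ 1/24 < 1, the complement has P[∩ A_i^c] ≥ 1 − 1/24 = 23/24 > 0, so some outcome avoids every A_i.

6·p = 1/24 ≈ 0.0417; existence CERTIFIED by the union bound.


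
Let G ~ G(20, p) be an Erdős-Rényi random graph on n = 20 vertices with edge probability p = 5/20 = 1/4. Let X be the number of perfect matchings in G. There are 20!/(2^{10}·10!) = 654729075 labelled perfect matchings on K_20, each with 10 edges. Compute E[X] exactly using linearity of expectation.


K_20 has 20!/(2^{10}·10!) = 654729075 labelled perfect matchings.
For each such perfect matching H, let X_H = 1 if all 10 edges of H are present in G. Then P[X_H = 1] = p^{10} = (1/4)^{10} = 1/1048576.
Summing the indicators: E[X] = Σ_H E[X_H] = 654729075 · p^{10} = 654729075 · 1/1048576 = 654729075/1048576.
Numerically: E[X] ≈ 624.398.

E[X] = 654729075 · (1/4)^{10} = 654729075/1048576 ≈ 624.398.


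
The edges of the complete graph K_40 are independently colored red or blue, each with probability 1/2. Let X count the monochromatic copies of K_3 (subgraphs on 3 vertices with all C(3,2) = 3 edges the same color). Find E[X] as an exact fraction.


Let X = Σ_S X_S over the C(40, 3) = 9880 subsets S of size 3, where X_S = 1 if the K_3 on S is monochromatic.
For a fixed S, the K_3 on S has C(3, 2) = 3 edges. P[all 3 edges red] = (1/2)^3, and likewise for blue, so P[monochromatic] = 2·(1/2)^3 = 2^{1 − 3} = 1/4.
By linearity of expectation: E[X] = C(40, 3) · 2^{1 − 3} = 9880 · 1/4 = 2470.
Numerically: E[X] ≈ 2470.000000.

E[X] = C(40,3)·2^(1−C(3,2)) = 2470 ≈ 2470.000000.


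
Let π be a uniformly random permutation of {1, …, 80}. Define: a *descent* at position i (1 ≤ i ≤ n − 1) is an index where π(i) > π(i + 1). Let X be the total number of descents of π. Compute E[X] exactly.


Write X = Σ X_I over i = 1, …, 79, with X_I the indicator of one descent.
There are 79 indicators.
For each fixed i, the pair (π(i), π(i+1)) is a uniformly random ordered pair of distinct values from {1, …, 80}; by symmetry P[π(i) > π(i+1)] = 1/2.
By linearity: E[X] = 79 · (1/2) = (80 − 1) · (1/2) = 79/2 ≈ 39.500.

E[X] = 79/2 = 39.500.


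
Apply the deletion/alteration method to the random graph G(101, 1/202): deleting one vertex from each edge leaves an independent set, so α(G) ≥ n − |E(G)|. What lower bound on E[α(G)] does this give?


E[|E(G)|] = C(101, 2)·p = 5050 · (1/202) = 25.
E[α(G)] ≥ n − E[|E(G)|] = 101 − 25 = 76.
Numerically: ≈ 76.00000.
(This is only a lower bound; the true E[α(G)] may be larger.)

E[α(G)] ≥ 76 ≈ 76.00000.


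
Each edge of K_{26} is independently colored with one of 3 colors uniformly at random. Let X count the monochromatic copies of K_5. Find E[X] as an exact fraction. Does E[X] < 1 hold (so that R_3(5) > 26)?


E[X] = C(26, 5) · 3^{1 − 10} = 65780 · 3^{−9} = 65780/19683.
As a reduced fraction: E[X] = 65780/19683 ≈ 3.342.
Is E[X] < 1? NO.
Since E[X] ≥ 1, the first-moment bound is inconclusive at n = 26; it does NOT by itself certify R_3(5) > 26.

E[X] = 65780/19683 ≈ 3.342; E[X] ≥ 1; first-moment method inconclusive here.


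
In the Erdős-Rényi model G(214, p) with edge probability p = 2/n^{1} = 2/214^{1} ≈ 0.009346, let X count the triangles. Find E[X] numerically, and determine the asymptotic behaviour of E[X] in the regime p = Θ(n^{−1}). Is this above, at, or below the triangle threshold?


Number of potential triangles: C(214, 3) = 1610564.
Each occurs with probability p³ ≈ (0.009346)³ ≈ 8.162979e-07.
By linearity: E[X] = C(214, 3)·p³ ≈ 1610564 · 8.162979e-07 ≈ 1.3147.
Here α = 1, so p = 2/n is exactly at the triangle threshold p ~ 1/n. Asymptotically E[X] → c³/6 = 2³/6 = 4/3 ≈ 1.3333, a bounded constant. In this regime the triangle count is asymptotically Poisson(c³/6).

E[X] ≈ 1.3147; in regime p = Θ(1/n^{1}) E[X] stays bounded (at the triangle threshold p ~ 1/n).


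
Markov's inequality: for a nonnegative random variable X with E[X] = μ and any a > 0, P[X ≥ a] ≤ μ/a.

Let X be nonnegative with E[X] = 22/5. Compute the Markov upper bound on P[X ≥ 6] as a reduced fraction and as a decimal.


μ = E[X] = 22/5, a = 6.
Markov: P[X ≥ 6] ≤ μ/a = (22/5)/6 = 11/15.
Numerically: ≈ 0.733.
(Since a = 6 > μ = 4.400, the bound 11/15 is < 1 and informative.)

P[X ≥ 6] ≤ 11/15 ≈ 0.733.


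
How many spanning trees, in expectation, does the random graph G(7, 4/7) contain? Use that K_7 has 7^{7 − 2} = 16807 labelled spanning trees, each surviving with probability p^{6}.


K_7 has 7^{7 − 2} = 16807 labelled spanning trees.
For each such spanning tree H, let X_H = 1 if all 6 edges of H are present in G. Then P[X_H = 1] = p^{6} = (4/7)^{6} = 4096/117649.
By linearity: E[X] = Σ_H E[X_H] = 16807 · p^{6} = 16807 · 4096/117649 = 4096/7.
Numerically: E[X] ≈ 585.14.

E[X] = 16807 · (4/7)^{6} = 4096/7 ≈ 585.14.


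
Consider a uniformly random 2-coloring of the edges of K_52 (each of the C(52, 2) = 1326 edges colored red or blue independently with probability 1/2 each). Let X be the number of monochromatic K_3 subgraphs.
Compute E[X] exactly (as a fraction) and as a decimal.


Let X = Σ_S X_S over the C(52, 3) = 22100 subsets S of size 3, where X_S = 1 if the K_3 on S is monochromatic.
For a fixed S, the K_3 on S has C(3, 2) = 3 edges. P[all 3 edges red] = (1/2)^3, and likewise for blue, so P[monochromatic] = 2·(1/2)^3 = 2^{1 − 3} = 1/4.
By linearity of expectation: E[X] = C(52, 3) · 2^{1 − 3} = 22100 · 1/4 = 5525.
Numerically: E[X] ≈ 5525.00000.

E[X] = C(52,3)·2^(1−C(3,2)) = 5525 ≈ 5525.00000.


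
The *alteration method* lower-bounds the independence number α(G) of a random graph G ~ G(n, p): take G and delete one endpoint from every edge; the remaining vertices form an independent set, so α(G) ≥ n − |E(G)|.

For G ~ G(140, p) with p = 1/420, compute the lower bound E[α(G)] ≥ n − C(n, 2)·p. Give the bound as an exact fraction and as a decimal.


E[|E(G)|] = C(140, 2)·p = 9730 · (1/420) = 139/6.
E[α(G)] ≥ n − E[|E(G)|] = 140 − 139/6 = 701/6.
Numerically: ≈ 116.83333.
(This is only a lower bound; the true E[α(G)] may be larger.)

E[α(G)] ≥ 701/6 ≈ 116.83333.


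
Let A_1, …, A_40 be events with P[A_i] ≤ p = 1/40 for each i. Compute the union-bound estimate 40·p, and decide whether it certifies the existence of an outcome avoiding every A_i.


Union bound: P[∪_{i=1}^{40} A_i] ≤ Σ_i P[A_i] ≤ 40·p = 40·(1/40) = 1.
Numerically: 1 ≈ 1.00000.
Is 1 < 1? NO.
Since the bound 1 is ≥ 1, the union bound is uninformative here; it does NOT by itself certify existence.

40·p = 1 ≈ 1.00000; existence NOT certified by the union bound.


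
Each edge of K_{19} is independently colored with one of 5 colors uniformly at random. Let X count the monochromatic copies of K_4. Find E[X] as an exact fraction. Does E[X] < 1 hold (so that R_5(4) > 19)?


E[X] = C(19, 4) · 5^{1 − 6} = 3876 · 5^{−5} = 3876/3125.
As a reduced fraction: E[X] = 3876/3125 ≈ 1.240.
Is E[X] < 1? NO.
Since E[X] ≥ 1, the first-moment bound is inconclusive at n = 19; it does NOT by itself certify R_5(4) > 19.

E[X] = 3876/3125 ≈ 1.240; E[X] ≥ 1; first-moment method inconclusive here.


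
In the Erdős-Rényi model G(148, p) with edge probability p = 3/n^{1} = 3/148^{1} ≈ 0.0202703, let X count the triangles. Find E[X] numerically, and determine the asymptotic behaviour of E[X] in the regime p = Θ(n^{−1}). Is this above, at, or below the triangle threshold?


Number of potential triangles: C(148, 3) = 529396.
Each occurs with probability p³ ≈ (0.0202703)³ ≈ 8.32872683e-06.
By linearity: E[X] = C(148, 3)·p³ ≈ 529396 · 8.32872683e-06 ≈ 4.409195.
Here α = 1, so p = 3/n is exactly at the triangle threshold p ~ 1/n. Asymptotically E[X] → c³/6 = 3³/6 = 9/2 ≈ 4.500000, a bounded constant. In this regime the triangle count is asymptotically Poisson(c³/6).

E[X] ≈ 4.409195; in regime p = Θ(1/n^{1}) E[X] stays bounded (at the triangle threshold p ~ 1/n).


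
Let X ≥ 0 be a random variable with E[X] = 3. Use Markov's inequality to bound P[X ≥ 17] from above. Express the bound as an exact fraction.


μ = E[X] = 3, a = 17.
Markov: P[X ≥ 17] ≤ μ/a = (3)/17 = 3/17.
Numerically: ≈ 0.17647.
(Since a = 17 > μ = 3.00000, the bound 3/17 is < 1 and informative.)

P[X ≥ 17] ≤ 3/17 ≈ 0.17647.


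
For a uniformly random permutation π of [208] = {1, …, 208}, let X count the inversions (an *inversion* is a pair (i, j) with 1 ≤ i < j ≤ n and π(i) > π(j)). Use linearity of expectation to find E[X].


Write X = Σ X_I over the C(208, 2) = 21528 pairs i < j, with X_I the indicator of one inversion.
There are 21528 indicators.
For each fixed pair i < j, the values π(i) and π(j) are two distinct elements of {1, …, 208} in uniformly random order; by symmetry P[π(i) > π(j)] = 1/2.
By linearity: E[X] = 21528 · (1/2) = C(208, 2) · (1/2) = 21528/2 = 10764 ≈ 10764.00000.

E[X] = 10764 = 10764.00000.


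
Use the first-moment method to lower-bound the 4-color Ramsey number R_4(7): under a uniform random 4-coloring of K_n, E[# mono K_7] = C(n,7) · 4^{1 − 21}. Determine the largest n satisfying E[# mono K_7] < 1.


We need C(n, 7) · 4^{1 − 21} < 1, i.e. C(n, 7) < 4^{21 − 1} = 1099511627776.
Check values of n near the boundary:
  n = 175: C(175, 7) = 883208107275; 883208107275 < 1099511627776? YES
  n = 176: C(176, 7) = 919790691600; 919790691600 < 1099511627776? YES
  n = 177: C(177, 7) = 957664425960; 957664425960 < 1099511627776? YES
  n = 178: C(178, 7) = 996867063280; 996867063280 < 1099511627776? YES
  n = 179: C(179, 7) = 1037437234460; 1037437234460 < 1099511627776? YES
  n = 180: C(180, 7) = 1079414463600; 1079414463600 < 1099511627776? YES
  n = 181: C(181, 7) = 1122839183400; 1122839183400 < 1099511627776? NO
  n = 182: C(182, 7) = 1167752750736; 1167752750736 < 1099511627776? NO
The largest n with C(n, 7) < 1099511627776 is n = 180 (where E[X] = 67463403975/68719476736 ≈ 0.9817). Hence R_4(7) > 180, i.e. R_4(7) ≥ 181.

Largest n = 180; hence R_4(7) > 180.


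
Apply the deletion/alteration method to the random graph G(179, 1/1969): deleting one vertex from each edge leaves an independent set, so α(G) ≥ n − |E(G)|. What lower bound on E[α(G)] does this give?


E[|E(G)|] = C(179, 2)·p = 15931 · (1/1969) = 89/11.
E[α(G)] ≥ n − E[|E(G)|] = 179 − 89/11 = 1880/11.
Numerically: ≈ 170.909.
(This is only a lower bound; the true E[α(G)] may be larger.)

E[α(G)] ≥ 1880/11 ≈ 170.909.


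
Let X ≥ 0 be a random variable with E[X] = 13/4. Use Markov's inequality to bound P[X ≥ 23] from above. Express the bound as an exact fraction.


μ = E[X] = 13/4, a = 23.
Markov: P[X ≥ 23] ≤ μ/a = (13/4)/23 = 13/92.
Numerically: ≈ 0.141.
(Since a = 23 > μ = 3.250, the bound 13/92 is < 1 and informative.)

P[X ≥ 23] ≤ 13/92 ≈ 0.141.


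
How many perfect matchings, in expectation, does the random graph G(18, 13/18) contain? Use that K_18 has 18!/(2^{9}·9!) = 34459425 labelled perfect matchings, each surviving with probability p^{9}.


K_18 has 18!/(2^{9}·9!) = 34459425 labelled perfect matchings.
For each such perfect matching H, let X_H = 1 if all 9 edges of H are present in G. Then P[X_H = 1] = p^{9} = (13/18)^{9} = 10604499373/198359290368.
By linearity of expectation: E[X] = Σ_H E[X_H] = 34459425 · p^{9} = 34459425 · 10604499373/198359290368 = 4511419145758525/2448880128.
Numerically: E[X] ≈ 1.8422e+06.

E[X] = 34459425 · (13/18)^{9} = 4511419145758525/2448880128 ≈ 1.8422e+06.


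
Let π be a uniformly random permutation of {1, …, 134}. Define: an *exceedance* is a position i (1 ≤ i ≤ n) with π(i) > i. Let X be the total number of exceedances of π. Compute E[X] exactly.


Write X = Σ_{i=1}^{134} X_i, where X_i = 1_{π(i) > i}.
For each fixed i, π(i) is uniform over {1, …, 134} (marginal of a uniform permutation), so P[π(i) > i] = (n − i)/n. Summing: Σ_{i=1}^{134} (n − i)/n = (0 + 1 + … + 133)/134 = 134(134 − 1)/(2·134) = (134 − 1)/2.
Hence E[X] = Σ_{i=1}^{134} (134 − i)/134 = 133/2 ≈ 66.500000.

E[X] = 133/2 = 66.500000.


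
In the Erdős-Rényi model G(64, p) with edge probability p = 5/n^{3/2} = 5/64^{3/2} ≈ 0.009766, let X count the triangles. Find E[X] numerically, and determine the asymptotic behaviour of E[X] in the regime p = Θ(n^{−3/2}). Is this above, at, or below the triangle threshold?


Number of potential triangles: C(64, 3) = 41664.
Each occurs with probability p³ ≈ (0.009766)³ ≈ 9.313226e-07.
By linearity: E[X] = C(64, 3)·p³ ≈ 41664 · 9.313226e-07 ≈ 0.0388.
Since α = 3/2 > 1, p = c/n^{3/2} = o(1/n) is below the triangle threshold p ~ 1/n. Asymptotically E[X] ~ (c³/6)·n^{3(1−α)} = (5³/6)·n^{-1.5} → 0, so by Markov's inequality G has no triangles w.h.p.

E[X] ≈ 0.0388; in regime p = Θ(1/n^{3/2}) E[X] tends to 0 (below the triangle threshold p ~ 1/n).


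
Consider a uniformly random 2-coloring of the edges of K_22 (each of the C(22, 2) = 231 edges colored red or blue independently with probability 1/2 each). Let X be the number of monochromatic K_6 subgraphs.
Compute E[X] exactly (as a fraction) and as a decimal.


Let X = Σ_S X_S over the C(22, 6) = 74613 subsets S of size 6, where X_S = 1 if the K_6 on S is monochromatic.
For a fixed S, the K_6 on S has C(6, 2) = 15 edges. P[all 15 edges red] = (1/2)^15, and likewise for blue, so P[monochromatic] = 2·(1/2)^15 = 2^{1 − 15} = 1/16384.
By linearity: E[X] = C(22, 6) · 2^{1 − 15} = 74613 · 1/16384 = 74613/16384.
Numerically: E[X] ≈ 4.554.

E[X] = C(22,6)·2^(1−C(6,2)) = 74613/16384 ≈ 4.554.


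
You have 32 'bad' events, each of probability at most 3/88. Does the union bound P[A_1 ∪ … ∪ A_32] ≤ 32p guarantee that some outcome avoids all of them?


Union bound: P[∪_{i=1}^{32} A_i] ≤ Σ_i P[A_i] ≤ 32·p = 32·(3/88) = 12/11.
Numerically: 12/11 ≈ 1.091.
Is 12/11 < 1? NO.
Since the bound 12/11 is ≥ 1, the union bound is uninformative here; it does NOT by itself certify existence.

32·p = 12/11 ≈ 1.091; existence NOT certified by the union bound.


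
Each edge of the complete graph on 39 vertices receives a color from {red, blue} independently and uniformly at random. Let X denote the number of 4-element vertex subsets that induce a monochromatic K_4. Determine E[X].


Let X = Σ_S X_S over the C(39, 4) = 82251 subsets S of size 4, where X_S = 1 if the K_4 on S is monochromatic.
For a fixed S, the K_4 on S has C(4, 2) = 6 edges. P[all 6 edges red] = (1/2)^6, and likewise for blue, so P[monochromatic] = 2·(1/2)^6 = 2^{1 − 6} = 1/32.
By linearity: E[X] = C(39, 4) · 2^{1 − 6} = 82251 · 1/32 = 82251/32.
Numerically: E[X] ≈ 2570.343750.

E[X] = C(39,4)·2^(1−C(4,2)) = 82251/32 ≈ 2570.343750.


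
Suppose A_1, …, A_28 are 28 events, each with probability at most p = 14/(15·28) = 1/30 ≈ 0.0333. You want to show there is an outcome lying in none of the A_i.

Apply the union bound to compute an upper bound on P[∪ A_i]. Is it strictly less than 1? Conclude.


Union bound: P[∪_{i=1}^{28} A_i] ≤ Σ_i P[A_i] ≤ 28·p = 28·(1/30) = 14/15.
Numerically: 14/15 ≈ 0.9333.
Is 14/15 < 1? YES.
Since P[∪ A_i] ≤ 14/15 < 1, the complement has P[∩ A_i^c] ≥ 1 − 14/15 = 1/15 > 0, so some outcome avoids every A_i.

28·p = 14/15 ≈ 0.9333; existence CERTIFIED by the union bound.


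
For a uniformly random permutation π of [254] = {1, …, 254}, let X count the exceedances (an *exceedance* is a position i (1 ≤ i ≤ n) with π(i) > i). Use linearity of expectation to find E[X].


Write X = Σ_{i=1}^{254} X_i, where X_i = 1_{π(i) > i}.
For each fixed i, π(i) is uniform over {1, …, 254} (marginal of a uniform permutation), so P[π(i) > i] = (n − i)/n. Summing: Σ_{i=1}^{254} (n − i)/n = (0 + 1 + … + 253)/254 = 254(254 − 1)/(2·254) = (254 − 1)/2.
Hence E[X] = Σ_{i=1}^{254} (254 − i)/254 = 253/2 ≈ 126.500000.

E[X] = 253/2 = 126.500000.


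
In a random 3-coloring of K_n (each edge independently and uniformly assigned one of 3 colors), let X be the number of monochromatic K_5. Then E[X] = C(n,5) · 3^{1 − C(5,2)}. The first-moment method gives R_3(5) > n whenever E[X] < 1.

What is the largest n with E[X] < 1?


We need C(n, 5) · 3^{1 − 10} < 1, i.e. C(n, 5) < 3^{10 − 1} = 19683.
Check values of n near the boundary:
  n = 15: C(15, 5) = 3003; 3003 < 19683? YES
  n = 16: C(16, 5) = 4368; 4368 < 19683? YES
  n = 17: C(17, 5) = 6188; 6188 < 19683? YES
  n = 18: C(18, 5) = 8568; 8568 < 19683? YES
  n = 19: C(19, 5) = 11628; 11628 < 19683? YES
  n = 20: C(20, 5) = 15504; 15504 < 19683? YES
  n = 21: C(21, 5) = 20349; 20349 < 19683? NO
  n = 22: C(22, 5) = 26334; 26334 < 19683? NO
  n = 23: C(23, 5) = 33649; 33649 < 19683? NO
The largest n with C(n, 5) < 19683 is n = 20 (where E[X] = 5168/6561 ≈ 0.78768). Hence R_3(5) > 20, i.e. R_3(5) ≥ 21.

Largest n = 20; hence R_3(5) > 20.


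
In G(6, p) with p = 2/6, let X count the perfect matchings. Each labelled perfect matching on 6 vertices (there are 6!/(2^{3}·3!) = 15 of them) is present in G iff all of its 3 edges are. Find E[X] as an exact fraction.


K_6 has 6!/(2^{3}·3!) = 15 labelled perfect matchings.
For each such perfect matching H, let X_H = 1 if all 3 edges of H are present in G. Then P[X_H = 1] = p^{3} = (1/3)^{3} = 1/27.
By linearity: E[X] = Σ_H E[X_H] = 15 · p^{3} = 15 · 1/27 = 5/9.
Numerically: E[X] ≈ 0.555556.

E[X] = 15 · (1/3)^{3} = 5/9 ≈ 0.555556.


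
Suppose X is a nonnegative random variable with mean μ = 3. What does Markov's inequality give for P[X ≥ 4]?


μ = E[X] = 3, a = 4.
Markov: P[X ≥ 4] ≤ μ/a = (3)/4 = 3/4.
Numerically: ≈ 0.750.
(Since a = 4 > μ = 3.000, the bound 3/4 is < 1 and informative.)

P[X ≥ 4] ≤ 3/4 ≈ 0.750.


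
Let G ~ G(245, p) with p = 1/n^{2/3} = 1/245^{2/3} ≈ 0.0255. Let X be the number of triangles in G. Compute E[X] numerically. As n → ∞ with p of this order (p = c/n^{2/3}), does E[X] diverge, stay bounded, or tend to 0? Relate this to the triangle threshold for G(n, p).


Number of potential triangles: C(245, 3) = 2421090.
Each occurs with probability p³ ≈ (0.0255)³ ≈ 1.66597e-05.
By linearity: E[X] = C(245, 3)·p³ ≈ 2421090 · 1.66597e-05 ≈ 40.335.
Since α = 2/3 < 1, p = c/n^{2/3} ≫ 1/n is above the triangle threshold p ~ 1/n. Asymptotically E[X] ~ (c³/6)·n^{3(1−α)} = (1³/6)·n^{1} → ∞; triangles are abundant w.h.p.

E[X] ≈ 40.335; in regime p = Θ(1/n^{2/3}) E[X] diverges (above the triangle threshold p ~ 1/n).


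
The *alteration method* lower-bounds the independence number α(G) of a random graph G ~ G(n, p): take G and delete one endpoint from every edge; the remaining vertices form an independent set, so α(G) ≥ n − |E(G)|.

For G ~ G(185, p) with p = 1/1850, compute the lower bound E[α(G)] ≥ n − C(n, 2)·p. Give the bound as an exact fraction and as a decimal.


E[|E(G)|] = C(185, 2)·p = 17020 · (1/1850) = 46/5.
E[α(G)] ≥ n − E[|E(G)|] = 185 − 46/5 = 879/5.
Numerically: ≈ 175.8000.
(This is only a lower bound; the true E[α(G)] may be larger.)

E[α(G)] ≥ 879/5 ≈ 175.8000.


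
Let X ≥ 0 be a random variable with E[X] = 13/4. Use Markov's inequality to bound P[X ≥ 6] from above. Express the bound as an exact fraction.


μ = E[X] = 13/4, a = 6.
Markov: P[X ≥ 6] ≤ μ/a = (13/4)/6 = 13/24.
Numerically: ≈ 0.5417.
(Since a = 6 > μ = 3.2500, the bound 13/24 is < 1 and informative.)

P[X ≥ 6] ≤ 13/24 ≈ 0.5417.


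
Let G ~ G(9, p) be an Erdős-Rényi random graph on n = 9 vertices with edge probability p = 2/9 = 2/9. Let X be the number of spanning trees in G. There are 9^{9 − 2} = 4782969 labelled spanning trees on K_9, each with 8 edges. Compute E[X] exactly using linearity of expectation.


K_9 has 9^{9 − 2} = 4782969 labelled spanning trees.
For each such spanning tree H, let X_H = 1 if all 8 edges of H are present in G. Then P[X_H = 1] = p^{8} = (2/9)^{8} = 256/43046721.
By linearity of expectation: E[X] = Σ_H E[X_H] = 4782969 · p^{8} = 4782969 · 256/43046721 = 256/9.
Numerically: E[X] ≈ 28.444.

E[X] = 4782969 · (2/9)^{8} = 256/9 ≈ 28.444.


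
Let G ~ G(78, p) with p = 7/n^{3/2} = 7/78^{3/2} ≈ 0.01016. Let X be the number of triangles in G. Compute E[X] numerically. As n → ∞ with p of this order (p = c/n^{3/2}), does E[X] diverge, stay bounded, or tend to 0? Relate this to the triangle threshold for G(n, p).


Number of potential triangles: C(78, 3) = 76076.
Each occurs with probability p³ ≈ (0.01016)³ ≈ 1.049224e-06.
By linearity: E[X] = C(78, 3)·p³ ≈ 76076 · 1.049224e-06 ≈ 0.0798.
Since α = 3/2 > 1, p = c/n^{3/2} = o(1/n) is below the triangle threshold p ~ 1/n. Asymptotically E[X] ~ (c³/6)·n^{3(1−α)} = (7³/6)·n^{-1.5} → 0, so by Markov's inequality G has no triangles w.h.p.

E[X] ≈ 0.0798; in regime p = Θ(1/n^{3/2}) E[X] tends to 0 (below the triangle threshold p ~ 1/n).


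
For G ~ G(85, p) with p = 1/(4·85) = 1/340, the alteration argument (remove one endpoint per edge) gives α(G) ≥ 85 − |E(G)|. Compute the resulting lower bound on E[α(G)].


E[|E(G)|] = C(85, 2)·p = 3570 · (1/340) = 21/2.
E[α(G)] ≥ n − E[|E(G)|] = 85 − 21/2 = 149/2.
Numerically: ≈ 74.5000.
(This is only a lower bound; the true E[α(G)] may be larger.)

E[α(G)] ≥ 149/2 ≈ 74.5000.


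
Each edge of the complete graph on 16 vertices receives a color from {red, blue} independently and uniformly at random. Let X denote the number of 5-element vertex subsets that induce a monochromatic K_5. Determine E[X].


Let X = Σ_S X_S over the C(16, 5) = 4368 subsets S of size 5, where X_S = 1 if the K_5 on S is monochromatic.
For a fixed S, the K_5 on S has C(5, 2) = 10 edges. P[all 10 edges red] = (1/2)^10, and likewise for blue, so P[monochromatic] = 2·(1/2)^10 = 2^{1 − 10} = 1/512.
Summing: E[X] = C(16, 5) · 2^{1 − 10} = 4368 · 1/512 = 273/32.
Numerically: E[X] ≈ 8.53125.

E[X] = C(16,5)·2^(1−C(5,2)) = 273/32 ≈ 8.53125.


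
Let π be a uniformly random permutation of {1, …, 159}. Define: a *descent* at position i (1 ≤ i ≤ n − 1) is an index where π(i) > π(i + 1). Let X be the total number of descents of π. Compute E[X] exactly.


Write X = Σ X_I over i = 1, …, 158, with X_I the indicator of one descent.
There are 158 indicators.
For each fixed i, the pair (π(i), π(i+1)) is a uniformly random ordered pair of distinct values from {1, …, 159}; by symmetry P[π(i) > π(i+1)] = 1/2.
By linearity: E[X] = 158 · (1/2) = (159 − 1) · (1/2) = 79 ≈ 79.0000.

E[X] = 79 = 79.0000.


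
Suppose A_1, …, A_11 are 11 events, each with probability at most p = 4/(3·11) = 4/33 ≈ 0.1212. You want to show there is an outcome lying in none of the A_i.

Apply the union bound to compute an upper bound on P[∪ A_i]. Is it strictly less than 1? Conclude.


Union bound: P[∪_{i=1}^{11} A_i] ≤ Σ_i P[A_i] ≤ 11·p = 11·(4/33) = 4/3.
Numerically: 4/3 ≈ 1.3333.
Is 4/3 < 1? NO.
Since the bound 4/3 is ≥ 1, the union bound is uninformative here; it does NOT by itself certify existence.

11·p = 4/3 ≈ 1.3333; existence NOT certified by the union bound.


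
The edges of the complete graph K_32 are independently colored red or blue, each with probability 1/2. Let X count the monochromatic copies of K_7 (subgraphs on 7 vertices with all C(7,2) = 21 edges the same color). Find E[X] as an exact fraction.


Let X = Σ_S X_S over the C(32, 7) = 3365856 subsets S of size 7, where X_S = 1 if the K_7 on S is monochromatic.
For a fixed S, the K_7 on S has C(7, 2) = 21 edges. P[all 21 edges red] = (1/2)^21, and likewise for blue, so P[monochromatic] = 2·(1/2)^21 = 2^{1 − 21} = 1/1048576.
By linearity of expectation: E[X] = C(32, 7) · 2^{1 − 21} = 3365856 · 1/1048576 = 105183/32768.
Numerically: E[X] ≈ 3.210.

E[X] = C(32,7)·2^(1−C(7,2)) = 105183/32768 ≈ 3.210.


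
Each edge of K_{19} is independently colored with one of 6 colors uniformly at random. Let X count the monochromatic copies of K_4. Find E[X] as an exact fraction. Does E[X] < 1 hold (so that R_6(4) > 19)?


E[X] = C(19, 4) · 6^{1 − 6} = 3876 · 6^{−5} = 3876/7776.
As a reduced fraction: E[X] = 323/648 ≈ 0.4985.
Is E[X] < 1? YES.
Since E[X] < 1, there exists a 6-coloring of K_{19} with no monochromatic K_4; hence R_6(4) > 19.

E[X] = 323/648 ≈ 0.4985; E[X] < 1, so R_6(4) > 19.


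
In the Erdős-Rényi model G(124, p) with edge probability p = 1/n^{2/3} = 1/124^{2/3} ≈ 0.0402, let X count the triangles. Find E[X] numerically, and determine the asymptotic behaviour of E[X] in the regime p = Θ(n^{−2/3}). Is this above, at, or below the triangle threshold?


Number of potential triangles: C(124, 3) = 310124.
Each occurs with probability p³ ≈ (0.0402)³ ≈ 6.50364e-05.
By linearity: E[X] = C(124, 3)·p³ ≈ 310124 · 6.50364e-05 ≈ 20.169.
Since α = 2/3 < 1, p = c/n^{2/3} ≫ 1/n is above the triangle threshold p ~ 1/n. Asymptotically E[X] ~ (c³/6)·n^{3(1−α)} = (1³/6)·n^{1} → ∞; triangles are abundant w.h.p.

E[X] ≈ 20.169; in regime p = Θ(1/n^{2/3}) E[X] diverges (above the triangle threshold p ~ 1/n).


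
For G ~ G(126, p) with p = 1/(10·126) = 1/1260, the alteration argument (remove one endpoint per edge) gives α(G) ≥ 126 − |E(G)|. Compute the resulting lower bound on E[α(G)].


E[|E(G)|] = C(126, 2)·p = 7875 · (1/1260) = 25/4.
E[α(G)] ≥ n − E[|E(G)|] = 126 − 25/4 = 479/4.
Numerically: ≈ 119.75000.
(This is only a lower bound; the true E[α(G)] may be larger.)

E[α(G)] ≥ 479/4 ≈ 119.75000.


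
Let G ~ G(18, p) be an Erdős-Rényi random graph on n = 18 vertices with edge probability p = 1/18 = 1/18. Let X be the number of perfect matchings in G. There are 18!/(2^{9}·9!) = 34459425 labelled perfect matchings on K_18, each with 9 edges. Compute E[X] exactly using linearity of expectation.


K_18 has 18!/(2^{9}·9!) = 34459425 labelled perfect matchings.
For each such perfect matching H, let X_H = 1 if all 9 edges of H are present in G. Then P[X_H = 1] = p^{9} = (1/18)^{9} = 1/198359290368.
By linearity of expectation: E[X] = Σ_H E[X_H] = 34459425 · p^{9} = 34459425 · 1/198359290368 = 425425/2448880128.
Numerically: E[X] ≈ 0.000174.

E[X] = 34459425 · (1/18)^{9} = 425425/2448880128 ≈ 0.000174.


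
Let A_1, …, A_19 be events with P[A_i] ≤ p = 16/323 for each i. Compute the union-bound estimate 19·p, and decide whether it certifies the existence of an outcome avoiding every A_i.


Union bound: P[∪_{i=1}^{19} A_i] ≤ Σ_i P[A_i] ≤ 19·p = 19·(16/323) = 16/17.
Numerically: 16/17 ≈ 0.941176.
Is 16/17 < 1? YES.
Since P[∪ A_i] ≤ 16/17 < 1, the complement has P[∩ A_i^c] ≥ 1 − 16/17 = 1/17 > 0, so some outcome avoids every A_i.

19·p = 16/17 ≈ 0.941176; existence CERTIFIED by the union bound.


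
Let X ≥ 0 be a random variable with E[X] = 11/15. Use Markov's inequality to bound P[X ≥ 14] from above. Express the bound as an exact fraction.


μ = E[X] = 11/15, a = 14.
Markov: P[X ≥ 14] ≤ μ/a = (11/15)/14 = 11/210.
Numerically: ≈ 0.052.
(Since a = 14 > μ = 0.733, the bound 11/210 is < 1 and informative.)

P[X ≥ 14] ≤ 11/210 ≈ 0.052.


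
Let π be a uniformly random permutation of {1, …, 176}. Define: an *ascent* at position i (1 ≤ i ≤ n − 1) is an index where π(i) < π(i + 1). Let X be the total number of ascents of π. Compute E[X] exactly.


Write X = Σ X_I over i = 1, …, 175, with X_I the indicator of one ascent.
There are 175 indicators.
For each fixed i, the pair (π(i), π(i+1)) is a uniformly random ordered pair of distinct values from {1, …, 176}; by symmetry P[π(i) < π(i+1)] = 1/2.
By linearity: E[X] = 175 · (1/2) = (176 − 1) · (1/2) = 175/2 ≈ 87.5000.

E[X] = 175/2 = 87.5000.


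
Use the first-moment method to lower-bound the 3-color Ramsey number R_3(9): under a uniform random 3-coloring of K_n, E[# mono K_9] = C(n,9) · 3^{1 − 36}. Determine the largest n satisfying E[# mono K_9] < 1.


We need C(n, 9) · 3^{1 − 36} < 1, i.e. C(n, 9) < 3^{36 − 1} = 50031545098999707.
Check values of n near the boundary:
  n = 298: C(298, 9) = 45207677551849890; 45207677551849890 < 50031545098999707? YES
  n = 299: C(299, 9) = 46610674441390059; 46610674441390059 < 50031545098999707? YES
  n = 300: C(300, 9) = 48052241692154700; 48052241692154700 < 50031545098999707? YES
  n = 301: C(301, 9) = 49533303936090975; 49533303936090975 < 50031545098999707? YES
  n = 302: C(302, 9) = 51054804739588650; 51054804739588650 < 50031545098999707? NO
The largest n with C(n, 9) < 50031545098999707 is n = 301 (where E[X] = 16511101312030325/16677181699666569 ≈ 0.99004). Hence R_3(9) > 301, i.e. R_3(9) ≥ 302.

Largest n = 301; hence R_3(9) > 301.


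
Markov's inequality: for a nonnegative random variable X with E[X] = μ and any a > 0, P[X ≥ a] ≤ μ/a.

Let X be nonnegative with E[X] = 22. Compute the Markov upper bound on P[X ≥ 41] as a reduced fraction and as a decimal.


μ = E[X] = 22, a = 41.
Markov: P[X ≥ 41] ≤ μ/a = (22)/41 = 22/41.
Numerically: ≈ 0.536585.
(Since a = 41 > μ = 22.000000, the bound 22/41 is < 1 and informative.)

P[X ≥ 41] ≤ 22/41 ≈ 0.536585.


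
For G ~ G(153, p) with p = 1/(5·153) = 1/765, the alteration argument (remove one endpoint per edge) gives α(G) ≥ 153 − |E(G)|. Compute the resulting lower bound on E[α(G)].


E[|E(G)|] = C(153, 2)·p = 11628 · (1/765) = 76/5.
E[α(G)] ≥ n − E[|E(G)|] = 153 − 76/5 = 689/5.
Numerically: ≈ 137.8000.
(This is only a lower bound; the true E[α(G)] may be larger.)

E[α(G)] ≥ 689/5 ≈ 137.8000.


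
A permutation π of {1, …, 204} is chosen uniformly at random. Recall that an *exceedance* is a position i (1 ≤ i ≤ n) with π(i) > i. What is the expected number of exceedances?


Write X = Σ_{i=1}^{204} X_i, where X_i = 1_{π(i) > i}.
For each fixed i, π(i) is uniform over {1, …, 204} (marginal of a uniform permutation), so P[π(i) > i] = (n − i)/n. Summing: Σ_{i=1}^{204} (n − i)/n = (0 + 1 + … + 203)/204 = 204(204 − 1)/(2·204) = (204 − 1)/2.
Hence E[X] = Σ_{i=1}^{204} (204 − i)/204 = 203/2 ≈ 101.50000.

E[X] = 203/2 = 101.50000.


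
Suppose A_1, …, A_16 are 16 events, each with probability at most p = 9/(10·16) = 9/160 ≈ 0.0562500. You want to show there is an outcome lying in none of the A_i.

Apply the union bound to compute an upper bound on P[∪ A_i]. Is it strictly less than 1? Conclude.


Union bound: P[∪_{i=1}^{16} A_i] ≤ Σ_i P[A_i] ≤ 16·p = 16·(9/160) = 9/10.
Numerically: 9/10 ≈ 0.9000000.
Is 9/10 < 1? YES.
Since P[∪ A_i] ≤ 9/10 < 1, the complement has P[∩ A_i^c] ≥ 1 − 9/10 = 1/10 > 0, so some outcome avoids every A_i.

16·p = 9/10 ≈ 0.9000000; existence CERTIFIED by the union bound.


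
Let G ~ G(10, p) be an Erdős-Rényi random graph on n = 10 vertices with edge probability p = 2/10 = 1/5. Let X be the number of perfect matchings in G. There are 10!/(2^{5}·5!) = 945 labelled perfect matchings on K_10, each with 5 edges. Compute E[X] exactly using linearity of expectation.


K_10 has 10!/(2^{5}·5!) = 945 labelled perfect matchings.
For each such perfect matching H, let X_H = 1 if all 5 edges of H are present in G. Then P[X_H = 1] = p^{5} = (1/5)^{5} = 1/3125.
Summing the indicators: E[X] = Σ_H E[X_H] = 945 · p^{5} = 945 · 1/3125 = 189/625.
Numerically: E[X] ≈ 0.3024.

E[X] = 945 · (1/5)^{5} = 189/625 ≈ 0.3024.
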